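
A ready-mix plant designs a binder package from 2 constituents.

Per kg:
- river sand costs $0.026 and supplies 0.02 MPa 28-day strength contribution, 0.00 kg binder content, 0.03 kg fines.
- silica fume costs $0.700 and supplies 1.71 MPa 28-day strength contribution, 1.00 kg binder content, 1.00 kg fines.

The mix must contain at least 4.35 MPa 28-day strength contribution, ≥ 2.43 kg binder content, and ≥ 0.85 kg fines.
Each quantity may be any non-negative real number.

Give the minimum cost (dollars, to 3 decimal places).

$1.781

Set it up as a linear program. Let x1 = kg of river sand, x2 = kg of silica fume.
Minimise 0.026x1 + 0.7x2 with:
  0.02x1 + 1.71x2 ≥ 4.35   (28-day strength contribution)
  1x2 ≥ 2.43   (binder content)
  0.03x1 + 1x2 ≥ 0.85   (fines)
  x1, x2 ≥ 0.
The optimal basis is {silica fume}; river sand drops out. There the 28-day strength contribution constraint is tight.
That vertex is x2 = 2.544.
Hence cost = 0.7·2.544 = $1.78080.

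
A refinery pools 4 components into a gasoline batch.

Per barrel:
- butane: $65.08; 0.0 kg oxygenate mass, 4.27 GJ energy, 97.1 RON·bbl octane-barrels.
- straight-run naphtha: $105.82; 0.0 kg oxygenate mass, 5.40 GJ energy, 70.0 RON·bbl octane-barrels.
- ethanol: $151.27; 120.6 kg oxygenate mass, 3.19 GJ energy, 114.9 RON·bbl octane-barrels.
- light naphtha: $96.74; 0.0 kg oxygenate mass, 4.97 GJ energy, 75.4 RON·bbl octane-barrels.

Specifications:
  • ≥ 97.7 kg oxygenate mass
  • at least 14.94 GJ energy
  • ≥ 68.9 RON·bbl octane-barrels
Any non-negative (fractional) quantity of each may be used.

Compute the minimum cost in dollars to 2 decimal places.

$310.86

This is a linear program. Let x1 = barrels of butane, x2 = barrels of straight-run naphtha, x3 = barrels of ethanol, x4 = barrels of light naphtha.
Minimize 65.08x1 + 105.82x2 + 151.27x3 + 96.74x4 with:
  120.6x3 ≥ 97.7   (oxygenate mass)
  4.27x1 + 5.4x2 + 3.19x3 + 4.97x4 ≥ 14.94   (energy)
  97.1x1 + 70x2 + 114.9x3 + 75.4x4 ≥ 68.9   (octane-barrels)
  x1, x2, x3, x4 ≥ 0.
The minimum-cost mix takes nothing from straight-run naphtha, light naphtha — only butane, ethanol. The oxygenate mass and energy requirements are met with equality.
So butane = 2.8936 barrels, ethanol = 0.81012 barrels.
Total cost: 65.08·2.8936 + 151.27·0.81012 = 310.8623.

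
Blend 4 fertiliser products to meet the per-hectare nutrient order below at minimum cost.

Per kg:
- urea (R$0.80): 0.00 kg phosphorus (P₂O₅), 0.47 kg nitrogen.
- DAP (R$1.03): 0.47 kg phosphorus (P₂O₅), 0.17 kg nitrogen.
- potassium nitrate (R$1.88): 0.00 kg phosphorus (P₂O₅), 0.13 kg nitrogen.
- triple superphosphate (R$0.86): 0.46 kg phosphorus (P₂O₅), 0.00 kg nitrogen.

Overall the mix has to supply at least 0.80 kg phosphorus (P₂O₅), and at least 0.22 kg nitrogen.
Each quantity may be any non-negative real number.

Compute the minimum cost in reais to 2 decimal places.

R$1.69

Let x1 = kg of urea, x2 = kg of DAP, x3 = kg of potassium nitrate, x4 = kg of triple superphosphate.
min 0.8x1 + 1.03x2 + 1.88x3 + 0.86x4 with:
  0.47x2 + 0.46x4 ≥ 0.8   (phosphorus (P₂O₅))
  0.47x1 + 0.17x2 + 0.13x3 ≥ 0.22   (nitrogen)
  x1, x2, x3, x4 ≥ 0.
The minimum-cost mix takes nothing from urea, potassium nitrate — only DAP, triple superphosphate. Binding constraints: phosphorus (P₂O₅) and nitrogen.
Solving gives x2 = 1.294, x4 = 0.4169.
Hence cost = 1.03·1.294 + 0.86·0.4169 = R$1.6914.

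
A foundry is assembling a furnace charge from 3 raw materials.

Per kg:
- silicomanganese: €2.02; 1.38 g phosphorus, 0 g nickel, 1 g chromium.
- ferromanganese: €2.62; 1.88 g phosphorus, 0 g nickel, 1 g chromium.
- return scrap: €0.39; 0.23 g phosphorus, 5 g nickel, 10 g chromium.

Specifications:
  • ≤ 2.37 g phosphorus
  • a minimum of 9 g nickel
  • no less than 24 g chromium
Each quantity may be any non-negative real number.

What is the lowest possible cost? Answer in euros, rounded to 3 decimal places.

Let x1 = kg of silicomanganese, x2 = kg of ferromanganese, x3 = kg of return scrap.
Minimise 2.02x1 + 2.62x2 + 0.39x3 s.t.:
  1.38x1 + 1.88x2 + 0.23x3 ≤ 2.37   (phosphorus)
  5x3 ≥ 9   (nickel)
  1x1 + 1x2 + 10x3 ≥ 24   (chromium)
  x1, x2, x3 ≥ 0.
The cheapest feasible vertex uses only return scrap; silicomanganese, ferromanganese are not used. Binding constraint: chromium.
Optimal quantities: return scrap = 2.4 kg.
Hence cost = 0.39·2.4 = €0.93600.

€0.936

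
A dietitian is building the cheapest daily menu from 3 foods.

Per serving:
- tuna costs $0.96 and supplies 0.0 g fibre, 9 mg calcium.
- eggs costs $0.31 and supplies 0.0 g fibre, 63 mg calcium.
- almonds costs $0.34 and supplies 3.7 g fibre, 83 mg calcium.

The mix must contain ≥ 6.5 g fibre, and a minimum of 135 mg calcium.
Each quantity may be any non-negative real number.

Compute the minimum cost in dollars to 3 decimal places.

Let x1 = servings of tuna, x2 = servings of eggs, x3 = servings of almonds.
Minimise 0.96x1 + 0.31x2 + 0.34x3 subject to:
  3.7x3 ≥ 6.5   (fibre)
  9x1 + 63x2 + 83x3 ≥ 135   (calcium)
  x1, x2, x3 ≥ 0.
The minimum-cost mix takes nothing from tuna, eggs — only almonds. The fibre requirement is met with equality.
That vertex is x3 = 1.757.
Total cost: 0.34·1.757 = 0.59738.

$0.597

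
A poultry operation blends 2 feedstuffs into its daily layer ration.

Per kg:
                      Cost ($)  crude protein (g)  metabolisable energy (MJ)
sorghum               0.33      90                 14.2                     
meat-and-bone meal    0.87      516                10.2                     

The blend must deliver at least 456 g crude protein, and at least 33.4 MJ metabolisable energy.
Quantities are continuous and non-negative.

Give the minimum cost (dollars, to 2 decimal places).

$1.12

Let x1 = kg of sorghum, x2 = kg of meat-and-bone meal.
Minimise 0.33x1 + 0.87x2 s.t.:
  90x1 + 516x2 ≥ 456   (crude protein)
  14.2x1 + 10.2x2 ≥ 33.4   (metabolisable energy)
  x1, x2 ≥ 0.
Both inputs are positive at the optimum. The crude protein and metabolisable energy requirements are met with equality.
So sorghum = 1.963 kg, meat-and-bone meal = 0.5413 kg.
Objective = 0.33·1.963 + 0.87·0.5413 = 1.1187.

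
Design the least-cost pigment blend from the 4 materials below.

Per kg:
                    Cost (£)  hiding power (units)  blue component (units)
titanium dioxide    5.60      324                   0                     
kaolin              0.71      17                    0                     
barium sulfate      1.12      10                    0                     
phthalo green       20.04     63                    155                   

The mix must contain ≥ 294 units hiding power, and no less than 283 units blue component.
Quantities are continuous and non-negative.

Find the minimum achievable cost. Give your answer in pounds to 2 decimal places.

Set it up as a linear program. Let x1 = kg of titanium dioxide, x2 = kg of kaolin, x3 = kg of barium sulfate, x4 = kg of phthalo green.
Minimise 5.6x1 + 0.71x2 + 1.12x3 + 20.04x4 s.t.:
  324x1 + 17x2 + 10x3 + 63x4 ≥ 294   (hiding power)
  155x4 ≥ 283   (blue component)
  x1, x2, x3, x4 ≥ 0.
The optimal basis is {titanium dioxide, phthalo green}; kaolin, barium sulfate drop out. There the hiding power and blue component constraints are tight.
Solving gives x1 = 0.55239, x4 = 1.8258.
Cost = 5.6·0.55239 + 20.04·1.8258 = 39.6824.

£39.68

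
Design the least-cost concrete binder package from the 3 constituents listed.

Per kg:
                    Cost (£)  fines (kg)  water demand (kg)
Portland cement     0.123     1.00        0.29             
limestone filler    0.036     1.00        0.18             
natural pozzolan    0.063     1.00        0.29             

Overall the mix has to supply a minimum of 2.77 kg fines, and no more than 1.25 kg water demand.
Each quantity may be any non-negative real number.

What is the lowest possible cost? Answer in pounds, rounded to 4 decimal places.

£0.0997

Let x1 = kg of Portland cement, x2 = kg of limestone filler, x3 = kg of natural pozzolan.
Minimize 0.123x1 + 0.036x2 + 0.063x3 subject to:
  1x1 + 1x2 + 1x3 ≥ 2.77   (fines)
  0.29x1 + 0.18x2 + 0.29x3 ≤ 1.25   (water demand)
  x1, x2, x3 ≥ 0.
At the optimum only limestone filler is positive (Portland cement, natural pozzolan = 0). Binding constraint: fines.
That vertex is x2 = 2.77.
Objective = 0.036·2.77 = 0.099720.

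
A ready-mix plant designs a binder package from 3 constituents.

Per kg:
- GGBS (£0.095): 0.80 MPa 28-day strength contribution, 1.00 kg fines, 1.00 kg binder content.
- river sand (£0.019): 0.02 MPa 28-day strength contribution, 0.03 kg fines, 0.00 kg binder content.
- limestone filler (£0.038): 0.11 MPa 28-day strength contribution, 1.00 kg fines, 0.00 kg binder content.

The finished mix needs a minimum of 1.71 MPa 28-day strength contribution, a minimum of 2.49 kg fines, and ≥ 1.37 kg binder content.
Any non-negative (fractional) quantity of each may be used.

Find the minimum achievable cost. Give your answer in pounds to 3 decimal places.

£0.213

Set it up as a linear program. Let x1 = kg of GGBS, x2 = kg of river sand, x3 = kg of limestone filler.
min 0.095x1 + 0.019x2 + 0.038x3 with:
  0.8x1 + 0.02x2 + 0.11x3 ≥ 1.71   (28-day strength contribution)
  1x1 + 0.03x2 + 1x3 ≥ 2.49   (fines)
  1x1 ≥ 1.37   (binder content)
  x1, x2, x3 ≥ 0.
The cheapest feasible vertex uses only GGBS, limestone filler; river sand is not used. The 28-day strength contribution and fines requirements are met with equality.
Optimal quantities: GGBS = 2.081 kg, limestone filler = 0.4087 kg.
Hence cost = 0.095·2.081 + 0.038·0.4087 = £0.21323.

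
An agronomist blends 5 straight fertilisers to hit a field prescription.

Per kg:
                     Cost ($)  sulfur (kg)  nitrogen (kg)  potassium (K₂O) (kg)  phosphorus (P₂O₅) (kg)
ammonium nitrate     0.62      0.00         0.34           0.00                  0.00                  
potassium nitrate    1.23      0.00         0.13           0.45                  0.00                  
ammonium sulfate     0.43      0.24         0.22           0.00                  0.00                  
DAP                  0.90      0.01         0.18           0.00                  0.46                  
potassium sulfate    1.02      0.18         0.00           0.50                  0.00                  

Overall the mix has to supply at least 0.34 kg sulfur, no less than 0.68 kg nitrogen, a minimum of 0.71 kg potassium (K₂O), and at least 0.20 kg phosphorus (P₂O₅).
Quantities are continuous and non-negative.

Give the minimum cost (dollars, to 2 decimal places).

Let x1 = kg of ammonium nitrate, x2 = kg of potassium nitrate, x3 = kg of ammonium sulfate, x4 = kg of DAP, x5 = kg of potassium sulfate.
Minimize 0.62x1 + 1.23x2 + 0.43x3 + 0.9x4 + 1.02x5 s.t.:
  0.24x3 + 0.01x4 + 0.18x5 ≥ 0.34   (sulfur)
  0.34x1 + 0.13x2 + 0.22x3 + 0.18x4 ≥ 0.68   (nitrogen)
  0.45x2 + 0.5x5 ≥ 0.71   (potassium (K₂O))
  0.46x4 ≥ 0.2   (phosphorus (P₂O₅))
  x1, x2, x3, x4, x5 ≥ 0.
At the optimum only ammonium nitrate, ammonium sulfate, DAP, potassium sulfate are positive (potassium nitrate = 0). Binding constraints: sulfur, nitrogen, potassium (K₂O), phosphorus (P₂O₅).
Optimal quantities: ammonium nitrate = 1.554 kg, ammonium sulfate = 0.3336 kg, DAP = 0.4348 kg, potassium sulfate = 1.42 kg.
Hence cost = 0.62·1.554 + 0.43·0.3336 + 0.9·0.4348 + 1.02·1.42 = $2.9466.

$2.95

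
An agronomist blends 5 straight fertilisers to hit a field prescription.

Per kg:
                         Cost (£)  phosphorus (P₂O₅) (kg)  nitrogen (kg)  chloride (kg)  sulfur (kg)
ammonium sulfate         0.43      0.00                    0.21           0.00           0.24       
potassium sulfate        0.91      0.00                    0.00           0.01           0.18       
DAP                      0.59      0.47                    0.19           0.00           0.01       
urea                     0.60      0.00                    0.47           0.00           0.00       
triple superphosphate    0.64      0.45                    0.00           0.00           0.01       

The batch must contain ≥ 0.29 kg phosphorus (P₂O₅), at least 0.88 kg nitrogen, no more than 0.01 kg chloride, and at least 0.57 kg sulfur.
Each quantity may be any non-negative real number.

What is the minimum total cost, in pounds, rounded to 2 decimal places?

Treat it as an LP. Let x1 = kg of ammonium sulfate, x2 = kg of potassium sulfate, x3 = kg of DAP, x4 = kg of urea, x5 = kg of triple superphosphate.
min 0.43x1 + 0.91x2 + 0.59x3 + 0.6x4 + 0.64x5 subject to:
  0.47x3 + 0.45x5 ≥ 0.29   (phosphorus (P₂O₅))
  0.21x1 + 0.19x3 + 0.47x4 ≥ 0.88   (nitrogen)
  0.01x2 ≤ 0.01   (chloride)
  0.24x1 + 0.18x2 + 0.01x3 + 0.01x5 ≥ 0.57   (sulfur)
  x1, x2, x3, x4, x5 ≥ 0.
At the optimum only ammonium sulfate, DAP, urea are positive (potassium sulfate, triple superphosphate = 0). Binding constraints: phosphorus (P₂O₅), nitrogen, sulfur.
So ammonium sulfate = 2.349 kg, DAP = 0.617 kg, urea = 0.5732 kg.
Hence cost = 0.43·2.349 + 0.59·0.617 + 0.6·0.5732 = £1.7180.

£1.72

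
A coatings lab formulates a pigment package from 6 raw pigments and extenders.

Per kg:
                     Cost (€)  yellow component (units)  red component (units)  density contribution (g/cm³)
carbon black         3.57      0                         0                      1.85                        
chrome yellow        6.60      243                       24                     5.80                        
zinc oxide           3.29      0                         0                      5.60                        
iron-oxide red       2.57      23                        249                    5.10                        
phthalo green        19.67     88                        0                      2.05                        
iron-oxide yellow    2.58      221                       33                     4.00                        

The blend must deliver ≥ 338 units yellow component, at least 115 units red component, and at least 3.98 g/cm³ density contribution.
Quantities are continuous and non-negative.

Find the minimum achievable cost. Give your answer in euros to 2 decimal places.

Let x1 = kg of carbon black, x2 = kg of chrome yellow, x3 = kg of zinc oxide, x4 = kg of iron-oxide red, x5 = kg of phthalo green, x6 = kg of iron-oxide yellow.
Minimize 3.57x1 + 6.6x2 + 3.29x3 + 2.57x4 + 19.67x5 + 2.58x6 s.t.:
  243x2 + 23x4 + 88x5 + 221x6 ≥ 338   (yellow component)
  24x2 + 249x4 + 33x6 ≥ 115   (red component)
  1.85x1 + 5.8x2 + 5.6x3 + 5.1x4 + 2.05x5 + 4x6 ≥ 3.98   (density contribution)
  x1, x2, x3, x4, x5, x6 ≥ 0.
At the optimum only iron-oxide red, iron-oxide yellow are positive (carbon black, chrome yellow, zinc oxide, phthalo green = 0). The yellow component and red component requirements are met with equality.
That vertex is x4 = 0.2628, x6 = 1.502.
Objective = 2.57·0.2628 + 2.58·1.502 = 4.5506.

€4.55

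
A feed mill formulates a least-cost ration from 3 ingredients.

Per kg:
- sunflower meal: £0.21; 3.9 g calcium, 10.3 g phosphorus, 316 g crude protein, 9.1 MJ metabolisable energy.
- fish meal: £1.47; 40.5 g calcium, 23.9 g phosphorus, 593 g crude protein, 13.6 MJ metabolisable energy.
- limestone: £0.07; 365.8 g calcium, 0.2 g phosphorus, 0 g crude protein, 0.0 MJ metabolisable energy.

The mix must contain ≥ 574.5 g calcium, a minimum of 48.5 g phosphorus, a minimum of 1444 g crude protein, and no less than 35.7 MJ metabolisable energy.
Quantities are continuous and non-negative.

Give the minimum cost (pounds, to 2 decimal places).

Set it up as a linear program. Let x1 = kg of sunflower meal, x2 = kg of fish meal, x3 = kg of limestone.
Minimize 0.21x1 + 1.47x2 + 0.07x3 s.t.:
  3.9x1 + 40.5x2 + 365.8x3 ≥ 574.5   (calcium)
  10.3x1 + 23.9x2 + 0.2x3 ≥ 48.5   (phosphorus)
  316x1 + 593x2 ≥ 1444   (crude protein)
  9.1x1 + 13.6x2 ≥ 35.7   (metabolisable energy)
  x1, x2, x3 ≥ 0.
At the optimum only sunflower meal, limestone are positive (fish meal = 0). The calcium and phosphorus requirements are met with equality.
So sunflower meal = 4.679 kg, limestone = 1.521 kg.
Cost = 0.21·4.679 + 0.07·1.521 = 1.0891.

£1.09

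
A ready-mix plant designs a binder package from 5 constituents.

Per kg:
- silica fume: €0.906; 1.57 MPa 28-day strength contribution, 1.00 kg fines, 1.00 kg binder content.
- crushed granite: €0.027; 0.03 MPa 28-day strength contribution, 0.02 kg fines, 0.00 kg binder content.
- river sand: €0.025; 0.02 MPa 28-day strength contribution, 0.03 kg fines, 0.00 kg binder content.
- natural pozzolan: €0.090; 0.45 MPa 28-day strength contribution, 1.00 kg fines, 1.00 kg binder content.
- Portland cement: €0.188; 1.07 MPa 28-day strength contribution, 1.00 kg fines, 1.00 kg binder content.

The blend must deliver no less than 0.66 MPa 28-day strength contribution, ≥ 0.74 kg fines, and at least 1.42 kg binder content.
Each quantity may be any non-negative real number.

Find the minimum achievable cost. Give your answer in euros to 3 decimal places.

Let x1 = kg of silica fume, x2 = kg of crushed granite, x3 = kg of river sand, x4 = kg of natural pozzolan, x5 = kg of Portland cement.
Minimise 0.906x1 + 0.027x2 + 0.025x3 + 0.09x4 + 0.188x5 subject to:
  1.57x1 + 0.03x2 + 0.02x3 + 0.45x4 + 1.07x5 ≥ 0.66   (28-day strength contribution)
  1x1 + 0.02x2 + 0.03x3 + 1x4 + 1x5 ≥ 0.74   (fines)
  1x1 + 1x4 + 1x5 ≥ 1.42   (binder content)
  x1, x2, x3, x4, x5 ≥ 0.
The cheapest feasible vertex uses only natural pozzolan, Portland cement; silica fume, crushed granite, river sand are not used. There the 28-day strength contribution and binder content constraints are tight.
Optimal quantities: natural pozzolan = 1.386 kg, Portland cement = 0.03387 kg.
Hence cost = 0.09·1.386 + 0.188·0.03387 = €0.13111.

€0.131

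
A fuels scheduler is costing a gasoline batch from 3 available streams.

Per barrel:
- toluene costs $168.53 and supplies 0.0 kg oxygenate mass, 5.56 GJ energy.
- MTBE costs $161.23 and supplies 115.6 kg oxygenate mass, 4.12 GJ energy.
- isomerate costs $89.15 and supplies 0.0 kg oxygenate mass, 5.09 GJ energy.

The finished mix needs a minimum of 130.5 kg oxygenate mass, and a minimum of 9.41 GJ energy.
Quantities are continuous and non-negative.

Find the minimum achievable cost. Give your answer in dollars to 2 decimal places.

Treat it as an LP. Let x1 = barrels of toluene, x2 = barrels of MTBE, x3 = barrels of isomerate.
Minimise 168.53x1 + 161.23x2 + 89.15x3 with:
  115.6x2 ≥ 130.5   (oxygenate mass)
  5.56x1 + 4.12x2 + 5.09x3 ≥ 9.41   (energy)
  x1, x2, x3 ≥ 0.
At the optimum only MTBE, isomerate are positive (toluene = 0). The oxygenate mass and energy requirements are met with equality.
Optimal quantities: MTBE = 1.1289 barrels, isomerate = 0.93496 barrels.
Objective = 161.23·1.1289 + 89.15·0.93496 = 265.3642.

$265.36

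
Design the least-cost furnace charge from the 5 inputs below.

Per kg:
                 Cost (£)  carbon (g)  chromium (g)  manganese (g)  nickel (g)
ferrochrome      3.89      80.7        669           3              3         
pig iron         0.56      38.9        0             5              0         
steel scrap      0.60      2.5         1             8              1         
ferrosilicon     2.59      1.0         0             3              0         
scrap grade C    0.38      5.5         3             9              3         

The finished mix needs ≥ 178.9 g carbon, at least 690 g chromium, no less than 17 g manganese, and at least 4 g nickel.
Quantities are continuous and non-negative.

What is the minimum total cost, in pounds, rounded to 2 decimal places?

Let x1 = kg of ferrochrome, x2 = kg of pig iron, x3 = kg of steel scrap, x4 = kg of ferrosilicon, x5 = kg of scrap grade C.
Minimise 3.89x1 + 0.56x2 + 0.6x3 + 2.59x4 + 0.38x5 subject to:
  80.7x1 + 38.9x2 + 2.5x3 + 1x4 + 5.5x5 ≥ 178.9   (carbon)
  669x1 + 1x3 + 3x5 ≥ 690   (chromium)
  3x1 + 5x2 + 8x3 + 3x4 + 9x5 ≥ 17   (manganese)
  3x1 + 1x3 + 3x5 ≥ 4   (nickel)
  x1, x2, x3, x4, x5 ≥ 0.
At the optimum only ferrochrome, pig iron, scrap grade C are positive (steel scrap, ferrosilicon = 0). Binding constraints: carbon, chromium, nickel.
Solving gives x1 = 1.03, x2 = 2.419, x5 = 0.3033.
Total cost: 3.89·1.03 + 0.56·2.419 + 0.38·0.3033 = 5.4766.

£5.48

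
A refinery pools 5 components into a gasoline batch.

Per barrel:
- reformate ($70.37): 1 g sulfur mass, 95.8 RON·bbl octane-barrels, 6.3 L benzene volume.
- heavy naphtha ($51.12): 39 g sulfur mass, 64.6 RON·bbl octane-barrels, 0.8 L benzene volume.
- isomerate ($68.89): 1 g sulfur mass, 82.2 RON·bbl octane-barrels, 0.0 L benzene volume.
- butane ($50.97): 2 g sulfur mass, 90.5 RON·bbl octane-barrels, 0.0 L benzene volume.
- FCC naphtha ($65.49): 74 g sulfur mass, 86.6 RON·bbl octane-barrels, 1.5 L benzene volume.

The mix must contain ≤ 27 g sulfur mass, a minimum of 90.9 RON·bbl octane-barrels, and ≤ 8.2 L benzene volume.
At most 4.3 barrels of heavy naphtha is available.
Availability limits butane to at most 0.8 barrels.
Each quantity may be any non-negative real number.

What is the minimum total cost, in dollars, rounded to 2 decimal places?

$54.37

Set it up as a linear program. Let x1 = barrels of reformate, x2 = barrels of heavy naphtha, x3 = barrels of isomerate, x4 = barrels of butane, x5 = barrels of FCC naphtha.
Minimise 70.37x1 + 51.12x2 + 68.89x3 + 50.97x4 + 65.49x5 with:
  1x1 + 39x2 + 1x3 + 2x4 + 74x5 ≤ 27   (sulfur mass)
  95.8x1 + 64.6x2 + 82.2x3 + 90.5x4 + 86.6x5 ≥ 90.9   (octane-barrels)
  6.3x1 + 0.8x2 + 1.5x5 ≤ 8.2   (benzene volume)
  x2 ≤ 4.3
  x4 ≤ 0.8
  x1, x2, x3, x4, x5 ≥ 0.
At the optimum only reformate, butane are positive (heavy naphtha, isomerate, FCC naphtha = 0). There the octane-barrels and the butane cap constraints are tight.
So reformate = 0.19311 barrels, butane = 0.8 barrels.
Cost = 70.37·0.19311 + 50.97·0.8 = 54.3652.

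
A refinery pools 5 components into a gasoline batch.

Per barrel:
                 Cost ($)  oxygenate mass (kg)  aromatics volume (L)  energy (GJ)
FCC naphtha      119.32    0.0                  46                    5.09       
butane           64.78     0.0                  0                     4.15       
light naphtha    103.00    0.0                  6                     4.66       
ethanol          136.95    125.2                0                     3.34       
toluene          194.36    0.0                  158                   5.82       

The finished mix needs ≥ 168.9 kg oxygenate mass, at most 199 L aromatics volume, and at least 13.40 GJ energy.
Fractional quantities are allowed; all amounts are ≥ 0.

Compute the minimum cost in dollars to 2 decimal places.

Treat it as an LP. Let x1 = barrels of FCC naphtha, x2 = barrels of butane, x3 = barrels of light naphtha, x4 = barrels of ethanol, x5 = barrels of toluene.
min 119.32x1 + 64.78x2 + 103x3 + 136.95x4 + 194.36x5 subject to:
  125.2x4 ≥ 168.9   (oxygenate mass)
  46x1 + 6x3 + 158x5 ≤ 199   (aromatics volume)
  5.09x1 + 4.15x2 + 4.66x3 + 3.34x4 + 5.82x5 ≥ 13.4   (energy)
  x1, x2, x3, x4, x5 ≥ 0.
The optimal basis is {butane, ethanol}; FCC naphtha, light naphtha, toluene drop out. There the oxygenate mass and energy constraints are tight.
So butane = 2.14318 barrels, ethanol = 1.34904 barrels.
Total cost: 64.78·2.14318 + 136.95·1.34904 = 323.5862.

$323.59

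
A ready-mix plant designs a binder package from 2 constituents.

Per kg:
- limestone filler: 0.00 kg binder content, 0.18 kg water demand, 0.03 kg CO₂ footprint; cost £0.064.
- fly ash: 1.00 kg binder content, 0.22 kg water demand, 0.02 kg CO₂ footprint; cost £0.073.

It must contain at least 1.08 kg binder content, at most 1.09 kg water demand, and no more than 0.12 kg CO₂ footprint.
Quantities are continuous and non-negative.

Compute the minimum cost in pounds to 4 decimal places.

£0.0788

This is a linear program. Let x1 = kg of limestone filler, x2 = kg of fly ash.
Minimize 0.064x1 + 0.073x2 with:
  1x2 ≥ 1.08   (binder content)
  0.18x1 + 0.22x2 ≤ 1.09   (water demand)
  0.03x1 + 0.02x2 ≤ 0.12   (CO₂ footprint)
  x1, x2 ≥ 0.
The optimal basis is {fly ash}; limestone filler drops out. There the binder content constraint is tight.
Solving gives x2 = 1.08.
Total cost: 0.073·1.08 = 0.078840.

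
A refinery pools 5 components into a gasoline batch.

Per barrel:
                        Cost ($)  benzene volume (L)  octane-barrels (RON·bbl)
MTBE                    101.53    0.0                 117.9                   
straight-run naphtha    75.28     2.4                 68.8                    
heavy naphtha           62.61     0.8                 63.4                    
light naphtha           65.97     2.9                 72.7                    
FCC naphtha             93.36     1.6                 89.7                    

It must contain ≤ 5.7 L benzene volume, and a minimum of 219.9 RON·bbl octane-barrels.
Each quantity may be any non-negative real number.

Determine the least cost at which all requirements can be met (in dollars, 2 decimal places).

This is a linear program. Let x1 = barrels of MTBE, x2 = barrels of straight-run naphtha, x3 = barrels of heavy naphtha, x4 = barrels of light naphtha, x5 = barrels of FCC naphtha.
Minimize 101.53x1 + 75.28x2 + 62.61x3 + 65.97x4 + 93.36x5 subject to:
  2.4x2 + 0.8x3 + 2.9x4 + 1.6x5 ≤ 5.7   (benzene volume)
  117.9x1 + 68.8x2 + 63.4x3 + 72.7x4 + 89.7x5 ≥ 219.9   (octane-barrels)
  x1, x2, x3, x4, x5 ≥ 0.
The minimum-cost mix takes nothing from straight-run naphtha, heavy naphtha, light naphtha, FCC naphtha — only MTBE. There the octane-barrels constraint is tight.
So MTBE = 1.86514 barrels.
Total cost: 101.53·1.86514 = 189.3677.

$189.37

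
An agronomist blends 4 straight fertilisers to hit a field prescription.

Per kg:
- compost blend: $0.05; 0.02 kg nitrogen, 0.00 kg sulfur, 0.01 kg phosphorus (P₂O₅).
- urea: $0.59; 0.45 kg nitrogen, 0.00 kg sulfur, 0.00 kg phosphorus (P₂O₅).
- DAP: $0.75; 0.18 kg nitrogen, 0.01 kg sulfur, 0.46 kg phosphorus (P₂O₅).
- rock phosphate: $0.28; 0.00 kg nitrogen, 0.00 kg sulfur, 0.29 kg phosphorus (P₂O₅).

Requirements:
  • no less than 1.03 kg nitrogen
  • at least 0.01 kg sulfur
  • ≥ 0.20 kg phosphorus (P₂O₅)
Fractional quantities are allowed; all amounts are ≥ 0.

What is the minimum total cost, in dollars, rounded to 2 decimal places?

Treat it as an LP. Let x1 = kg of compost blend, x2 = kg of urea, x3 = kg of DAP, x4 = kg of rock phosphate.
Minimise 0.05x1 + 0.59x2 + 0.75x3 + 0.28x4 s.t.:
  0.02x1 + 0.45x2 + 0.18x3 ≥ 1.03   (nitrogen)
  0.01x3 ≥ 0.01   (sulfur)
  0.01x1 + 0.46x3 + 0.29x4 ≥ 0.2   (phosphorus (P₂O₅))
  x1, x2, x3, x4 ≥ 0.
The cheapest feasible vertex uses only urea, DAP; compost blend, rock phosphate are not used. Binding constraints: nitrogen and sulfur.
So urea = 1.889 kg, DAP = 1 kg.
Hence cost = 0.59·1.889 + 0.75·1 = $1.8645.

$1.86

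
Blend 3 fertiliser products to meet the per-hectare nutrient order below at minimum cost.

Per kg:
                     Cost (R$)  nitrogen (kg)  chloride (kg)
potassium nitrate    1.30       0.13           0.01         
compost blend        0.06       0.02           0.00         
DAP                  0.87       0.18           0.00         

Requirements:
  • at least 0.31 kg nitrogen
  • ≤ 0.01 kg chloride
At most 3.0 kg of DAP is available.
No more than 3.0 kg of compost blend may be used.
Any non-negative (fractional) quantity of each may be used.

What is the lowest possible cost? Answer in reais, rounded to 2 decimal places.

R$1.39

This is a linear program. Let x1 = kg of potassium nitrate, x2 = kg of compost blend, x3 = kg of DAP.
Minimize 1.3x1 + 0.06x2 + 0.87x3 with:
  0.13x1 + 0.02x2 + 0.18x3 ≥ 0.31   (nitrogen)
  0.01x1 ≤ 0.01   (chloride)
  x3 ≤ 3
  x2 ≤ 3
  x1, x2, x3 ≥ 0.
The cheapest feasible vertex uses only compost blend, DAP; potassium nitrate is not used. The nitrogen and the compost blend cap requirements are met with equality.
That vertex is x2 = 3, x3 = 1.389.
Objective = 0.06·3 + 0.87·1.389 = 1.3884.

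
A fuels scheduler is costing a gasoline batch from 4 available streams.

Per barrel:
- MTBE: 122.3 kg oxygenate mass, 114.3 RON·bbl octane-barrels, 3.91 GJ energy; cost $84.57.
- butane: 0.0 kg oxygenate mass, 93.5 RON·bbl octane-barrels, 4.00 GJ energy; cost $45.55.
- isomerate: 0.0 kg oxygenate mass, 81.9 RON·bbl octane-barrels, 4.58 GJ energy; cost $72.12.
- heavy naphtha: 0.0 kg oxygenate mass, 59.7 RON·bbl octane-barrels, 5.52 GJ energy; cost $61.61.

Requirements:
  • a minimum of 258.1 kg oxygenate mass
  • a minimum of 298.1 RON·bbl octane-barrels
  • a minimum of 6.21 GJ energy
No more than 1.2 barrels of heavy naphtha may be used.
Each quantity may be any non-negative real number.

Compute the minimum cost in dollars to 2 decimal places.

$206.19

This is a linear program. Let x1 = barrels of MTBE, x2 = barrels of butane, x3 = barrels of isomerate, x4 = barrels of heavy naphtha.
min 84.57x1 + 45.55x2 + 72.12x3 + 61.61x4 with:
  122.3x1 ≥ 258.1   (oxygenate mass)
  114.3x1 + 93.5x2 + 81.9x3 + 59.7x4 ≥ 298.1   (octane-barrels)
  3.91x1 + 4x2 + 4.58x3 + 5.52x4 ≥ 6.21   (energy)
  x4 ≤ 1.2
  x1, x2, x3, x4 ≥ 0.
The minimum-cost mix takes nothing from isomerate, heavy naphtha — only MTBE, butane. Binding constraints: oxygenate mass and octane-barrels.
That vertex is x1 = 2.1104, x2 = 0.60838.
Hence cost = 84.57·2.1104 + 45.55·0.60838 = $206.1882.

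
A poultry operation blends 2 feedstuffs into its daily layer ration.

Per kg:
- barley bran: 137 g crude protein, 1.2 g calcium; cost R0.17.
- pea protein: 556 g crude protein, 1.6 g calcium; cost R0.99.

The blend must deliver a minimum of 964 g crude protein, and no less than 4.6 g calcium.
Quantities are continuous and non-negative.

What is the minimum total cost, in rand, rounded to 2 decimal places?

R1.20

This is a linear program. Let x1 = kg of barley bran, x2 = kg of pea protein.
Minimize 0.17x1 + 0.99x2 with:
  137x1 + 556x2 ≥ 964   (crude protein)
  1.2x1 + 1.6x2 ≥ 4.6   (calcium)
  x1, x2 ≥ 0.
At the optimum only barley bran is positive (pea protein = 0). The crude protein requirement is met with equality.
Solving gives x1 = 7.036.
Hence cost = 0.17·7.036 = R1.1961.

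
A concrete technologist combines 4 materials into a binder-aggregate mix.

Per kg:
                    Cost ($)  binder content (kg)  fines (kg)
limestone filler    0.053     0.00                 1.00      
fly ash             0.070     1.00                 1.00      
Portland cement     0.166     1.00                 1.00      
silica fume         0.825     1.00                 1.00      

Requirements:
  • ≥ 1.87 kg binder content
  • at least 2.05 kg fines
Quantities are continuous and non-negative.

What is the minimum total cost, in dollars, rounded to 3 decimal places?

$0.140

Let x1 = kg of limestone filler, x2 = kg of fly ash, x3 = kg of Portland cement, x4 = kg of silica fume.
min 0.053x1 + 0.07x2 + 0.166x3 + 0.825x4 s.t.:
  1x2 + 1x3 + 1x4 ≥ 1.87   (binder content)
  1x1 + 1x2 + 1x3 + 1x4 ≥ 2.05   (fines)
  x1, x2, x3, x4 ≥ 0.
The cheapest feasible vertex uses only limestone filler, fly ash; Portland cement, silica fume are not used. Binding constraints: binder content and fines.
So limestone filler = 0.18 kg, fly ash = 1.87 kg.
Cost = 0.053·0.18 + 0.07·1.87 = 0.14044.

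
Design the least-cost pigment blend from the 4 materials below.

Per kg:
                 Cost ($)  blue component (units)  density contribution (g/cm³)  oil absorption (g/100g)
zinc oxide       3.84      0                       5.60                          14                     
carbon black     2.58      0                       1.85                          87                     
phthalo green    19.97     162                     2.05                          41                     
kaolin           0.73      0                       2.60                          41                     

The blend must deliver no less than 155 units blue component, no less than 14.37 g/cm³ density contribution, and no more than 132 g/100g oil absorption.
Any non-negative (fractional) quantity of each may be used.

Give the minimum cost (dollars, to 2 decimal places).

Treat it as an LP. Let x1 = kg of zinc oxide, x2 = kg of carbon black, x3 = kg of phthalo green, x4 = kg of kaolin.
min 3.84x1 + 2.58x2 + 19.97x3 + 0.73x4 s.t.:
  162x3 ≥ 155   (blue component)
  5.6x1 + 1.85x2 + 2.05x3 + 2.6x4 ≥ 14.37   (density contribution)
  14x1 + 87x2 + 41x3 + 41x4 ≤ 132   (oil absorption)
  x1, x2, x3, x4 ≥ 0.
The minimum-cost mix takes nothing from carbon black — only zinc oxide, phthalo green, kaolin. There the blue component, density contribution, oil absorption constraints are tight.
So zinc oxide = 1.385 kg, phthalo green = 0.9568 kg, kaolin = 1.79 kg.
Cost = 3.84·1.385 + 19.97·0.9568 + 0.73·1.79 = 25.7324.

$25.73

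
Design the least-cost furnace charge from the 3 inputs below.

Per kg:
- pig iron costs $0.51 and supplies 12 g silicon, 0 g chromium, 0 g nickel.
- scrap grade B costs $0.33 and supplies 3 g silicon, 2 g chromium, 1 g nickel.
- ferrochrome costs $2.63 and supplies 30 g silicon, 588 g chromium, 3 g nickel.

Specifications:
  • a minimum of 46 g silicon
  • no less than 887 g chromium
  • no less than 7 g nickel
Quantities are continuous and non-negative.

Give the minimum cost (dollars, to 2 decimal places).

Let x1 = kg of pig iron, x2 = kg of scrap grade B, x3 = kg of ferrochrome.
min 0.51x1 + 0.33x2 + 2.63x3 s.t.:
  12x1 + 3x2 + 30x3 ≥ 46   (silicon)
  2x2 + 588x3 ≥ 887   (chromium)
  1x2 + 3x3 ≥ 7   (nickel)
  x1, x2, x3 ≥ 0.
The cheapest feasible vertex uses only scrap grade B, ferrochrome; pig iron is not used. Binding constraints: chromium and nickel.
Optimal quantities: scrap grade B = 2.5 kg, ferrochrome = 1.5 kg.
Hence cost = 0.33·2.5 + 2.63·1.5 = $4.7700.

$4.77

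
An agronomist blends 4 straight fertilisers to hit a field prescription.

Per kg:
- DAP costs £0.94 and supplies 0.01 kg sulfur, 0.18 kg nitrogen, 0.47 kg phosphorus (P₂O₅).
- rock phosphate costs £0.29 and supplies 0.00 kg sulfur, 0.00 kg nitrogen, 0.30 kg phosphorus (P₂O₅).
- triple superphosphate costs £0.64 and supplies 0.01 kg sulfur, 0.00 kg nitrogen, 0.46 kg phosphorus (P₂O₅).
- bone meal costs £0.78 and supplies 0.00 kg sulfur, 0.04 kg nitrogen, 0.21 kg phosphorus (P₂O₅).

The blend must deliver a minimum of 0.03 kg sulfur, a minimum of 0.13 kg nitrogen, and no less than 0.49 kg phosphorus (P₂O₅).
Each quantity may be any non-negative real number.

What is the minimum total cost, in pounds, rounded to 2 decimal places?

£2.14

Let x1 = kg of DAP, x2 = kg of rock phosphate, x3 = kg of triple superphosphate, x4 = kg of bone meal.
Minimise 0.94x1 + 0.29x2 + 0.64x3 + 0.78x4 subject to:
  0.01x1 + 0.01x3 ≥ 0.03   (sulfur)
  0.18x1 + 0.04x4 ≥ 0.13   (nitrogen)
  0.47x1 + 0.3x2 + 0.46x3 + 0.21x4 ≥ 0.49   (phosphorus (P₂O₅))
  x1, x2, x3, x4 ≥ 0.
The cheapest feasible vertex uses only DAP, triple superphosphate; rock phosphate, bone meal are not used. The sulfur and nitrogen requirements are met with equality.
That vertex is x1 = 0.7222, x3 = 2.278.
Objective = 0.94·0.7222 + 0.64·2.278 = 2.1368.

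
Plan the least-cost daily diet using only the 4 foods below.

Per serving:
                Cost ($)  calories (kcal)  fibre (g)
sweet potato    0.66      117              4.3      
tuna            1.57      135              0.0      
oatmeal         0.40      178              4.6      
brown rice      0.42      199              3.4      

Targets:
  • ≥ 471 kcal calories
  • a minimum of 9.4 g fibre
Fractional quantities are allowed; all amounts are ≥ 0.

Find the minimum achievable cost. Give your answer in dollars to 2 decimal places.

Let x1 = servings of sweet potato, x2 = servings of tuna, x3 = servings of oatmeal, x4 = servings of brown rice.
Minimise 0.66x1 + 1.57x2 + 0.4x3 + 0.42x4 subject to:
  117x1 + 135x2 + 178x3 + 199x4 ≥ 471   (calories)
  4.3x1 + 4.6x3 + 3.4x4 ≥ 9.4   (fibre)
  x1, x2, x3, x4 ≥ 0.
At the optimum only oatmeal, brown rice are positive (sweet potato, tuna = 0). Binding constraints: calories and fibre.
Optimal quantities: oatmeal = 0.8678 servings, brown rice = 1.591 servings.
Cost = 0.4·0.8678 + 0.42·1.591 = 1.0153.

$1.02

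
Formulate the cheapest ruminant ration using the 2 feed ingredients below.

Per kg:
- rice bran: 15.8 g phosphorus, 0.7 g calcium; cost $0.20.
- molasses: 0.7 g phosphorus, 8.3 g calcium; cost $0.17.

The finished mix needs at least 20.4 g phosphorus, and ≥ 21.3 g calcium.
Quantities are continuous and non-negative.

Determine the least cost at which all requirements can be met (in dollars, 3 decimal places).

Let x1 = kg of rice bran, x2 = kg of molasses.
min 0.2x1 + 0.17x2 s.t.:
  15.8x1 + 0.7x2 ≥ 20.4   (phosphorus)
  0.7x1 + 8.3x2 ≥ 21.3   (calcium)
  x1, x2 ≥ 0.
Both inputs are positive at the optimum. There the phosphorus and calcium constraints are tight.
Optimal quantities: rice bran = 1.182 kg, molasses = 2.467 kg.
Hence cost = 0.2·1.182 + 0.17·2.467 = $0.65579.

$0.656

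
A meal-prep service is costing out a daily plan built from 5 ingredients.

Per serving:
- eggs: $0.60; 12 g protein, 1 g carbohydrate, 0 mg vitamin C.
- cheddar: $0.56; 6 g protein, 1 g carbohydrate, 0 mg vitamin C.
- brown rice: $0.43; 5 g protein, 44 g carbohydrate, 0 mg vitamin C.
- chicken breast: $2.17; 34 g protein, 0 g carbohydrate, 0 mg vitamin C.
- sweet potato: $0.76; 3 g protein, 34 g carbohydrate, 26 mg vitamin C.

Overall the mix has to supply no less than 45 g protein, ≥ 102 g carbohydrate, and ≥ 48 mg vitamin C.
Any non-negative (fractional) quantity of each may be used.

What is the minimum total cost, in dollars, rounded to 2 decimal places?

$3.52

Let x1 = servings of eggs, x2 = servings of cheddar, x3 = servings of brown rice, x4 = servings of chicken breast, x5 = servings of sweet potato.
Minimise 0.6x1 + 0.56x2 + 0.43x3 + 2.17x4 + 0.76x5 s.t.:
  12x1 + 6x2 + 5x3 + 34x4 + 3x5 ≥ 45   (protein)
  1x1 + 1x2 + 44x3 + 34x5 ≥ 102   (carbohydrate)
  26x5 ≥ 48   (vitamin C)
  x1, x2, x3, x4, x5 ≥ 0.
At the optimum only eggs, brown rice, sweet potato are positive (cheddar, chicken breast = 0). The protein, carbohydrate, vitamin C requirements are met with equality.
So eggs = 2.945 servings, brown rice = 0.8247 servings, sweet potato = 1.846 servings.
Objective = 0.6·2.945 + 0.43·0.8247 + 0.76·1.846 = 3.5246.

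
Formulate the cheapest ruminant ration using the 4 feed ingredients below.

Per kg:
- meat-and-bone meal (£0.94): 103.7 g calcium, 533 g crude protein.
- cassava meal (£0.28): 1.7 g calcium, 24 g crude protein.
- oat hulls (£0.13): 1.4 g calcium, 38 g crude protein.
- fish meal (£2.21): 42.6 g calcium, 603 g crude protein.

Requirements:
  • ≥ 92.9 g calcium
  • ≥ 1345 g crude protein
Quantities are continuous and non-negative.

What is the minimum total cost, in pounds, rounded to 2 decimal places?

£2.37

Let x1 = kg of meat-and-bone meal, x2 = kg of cassava meal, x3 = kg of oat hulls, x4 = kg of fish meal.
min 0.94x1 + 0.28x2 + 0.13x3 + 2.21x4 with:
  103.7x1 + 1.7x2 + 1.4x3 + 42.6x4 ≥ 92.9   (calcium)
  533x1 + 24x2 + 38x3 + 603x4 ≥ 1345   (crude protein)
  x1, x2, x3, x4 ≥ 0.
The optimal basis is {meat-and-bone meal}; cassava meal, oat hulls, fish meal drop out. There the crude protein constraint is tight.
Solving gives x1 = 2.523.
Cost = 0.94·2.523 = 2.3716.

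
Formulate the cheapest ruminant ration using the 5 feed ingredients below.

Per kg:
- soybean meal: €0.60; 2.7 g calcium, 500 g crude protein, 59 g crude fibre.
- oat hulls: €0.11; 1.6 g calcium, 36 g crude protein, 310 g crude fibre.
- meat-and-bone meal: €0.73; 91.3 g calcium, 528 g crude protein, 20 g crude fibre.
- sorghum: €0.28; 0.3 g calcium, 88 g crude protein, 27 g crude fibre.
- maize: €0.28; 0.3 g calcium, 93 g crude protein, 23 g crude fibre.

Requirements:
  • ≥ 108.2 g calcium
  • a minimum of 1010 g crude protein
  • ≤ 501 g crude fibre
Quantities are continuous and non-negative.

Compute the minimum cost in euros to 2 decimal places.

This is a linear program. Let x1 = kg of soybean meal, x2 = kg of oat hulls, x3 = kg of meat-and-bone meal, x4 = kg of sorghum, x5 = kg of maize.
min 0.6x1 + 0.11x2 + 0.73x3 + 0.28x4 + 0.28x5 subject to:
  2.7x1 + 1.6x2 + 91.3x3 + 0.3x4 + 0.3x5 ≥ 108.2   (calcium)
  500x1 + 36x2 + 528x3 + 88x4 + 93x5 ≥ 1010   (crude protein)
  59x1 + 310x2 + 20x3 + 27x4 + 23x5 ≤ 501   (crude fibre)
  x1, x2, x3, x4, x5 ≥ 0.
The cheapest feasible vertex uses only soybean meal, meat-and-bone meal; oat hulls, sorghum, maize are not used. Binding constraints: calcium and crude protein.
So soybean meal = 0.7933 kg, meat-and-bone meal = 1.162 kg.
Hence cost = 0.6·0.7933 + 0.73·1.162 = €1.3242.

€1.32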